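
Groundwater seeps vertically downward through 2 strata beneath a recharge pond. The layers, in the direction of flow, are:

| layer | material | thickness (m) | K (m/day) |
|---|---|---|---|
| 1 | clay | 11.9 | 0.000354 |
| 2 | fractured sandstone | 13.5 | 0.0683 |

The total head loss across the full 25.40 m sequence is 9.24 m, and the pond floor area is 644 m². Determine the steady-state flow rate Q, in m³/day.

0.176

Flow is perpendicular to layering, so the layers act in series and the equivalent K is the thickness-weighted harmonic mean.
Total thickness L = 11.9 + 13.5 = 25.40 m.
Σ(b_i/K_i) = 11.9/0.000354 + 13.5/0.0683 = 33813 d.
K_eq = L / Σ(b_i/K_i) = 25.40 / 33813 = 0.0007512 m/day.
Q = K_eq · A · (Δh/L) = 0.0007512 × 644 × (9.24/25.40) = 0.1760 m³/day.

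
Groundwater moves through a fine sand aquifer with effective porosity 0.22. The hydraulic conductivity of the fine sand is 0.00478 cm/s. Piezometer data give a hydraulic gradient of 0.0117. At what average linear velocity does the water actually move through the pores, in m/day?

0.220

Convert K: 0.00478 cm/s × 864 = 4.130 m/day.
Hydraulic gradient i = 0.0117.
Darcy flux q = K · i = 4.130 × 0.01170 = 0.04832 m/day.
Seepage velocity v = q / n_e = 0.04832 / 0.22 = 0.2196 m/day.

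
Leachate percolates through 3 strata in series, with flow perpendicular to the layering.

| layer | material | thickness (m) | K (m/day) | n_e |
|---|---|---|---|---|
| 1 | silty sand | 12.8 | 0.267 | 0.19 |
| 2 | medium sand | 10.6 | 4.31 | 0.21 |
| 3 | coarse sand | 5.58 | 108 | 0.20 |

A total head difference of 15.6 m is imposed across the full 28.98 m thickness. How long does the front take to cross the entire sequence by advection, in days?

With flow normal to the layers, continuity requires the same specific discharge q through every layer.
Σ(b_i/K_i) = 12.8/0.267 + 10.6/4.31 + 5.58/108 = 50.45 d.
q = Δh / Σ(b_i/K_i) = 15.6 / 50.45 = 0.3092 m/day.
In each layer the seepage velocity is v_i = q/n_i, so the layer transit time is t_i = b_i·n_i / q:
  layer 1 (silty sand): t_1 = 12.8 × 0.19 / 0.3092 = 7.865 d
  layer 2 (medium sand): t_2 = 10.6 × 0.21 / 0.3092 = 7.199 d
  layer 3 (coarse sand): t_3 = 5.58 × 0.20 / 0.3092 = 3.609 d
Total t = Σ t_i = 18.67 days.

18.7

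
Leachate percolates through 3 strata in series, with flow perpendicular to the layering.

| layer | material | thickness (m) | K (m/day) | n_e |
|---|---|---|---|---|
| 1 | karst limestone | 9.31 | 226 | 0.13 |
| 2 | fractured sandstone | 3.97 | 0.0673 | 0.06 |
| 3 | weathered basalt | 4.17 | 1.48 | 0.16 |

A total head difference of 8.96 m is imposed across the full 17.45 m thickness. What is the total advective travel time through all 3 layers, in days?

With flow normal to the layers, continuity requires the same specific discharge q through every layer.
Σ(b_i/K_i) = 9.31/226 + 3.97/0.0673 + 4.17/1.48 = 61.85 d.
q = Δh / Σ(b_i/K_i) = 8.96 / 61.85 = 0.1449 m/day.
In each layer the seepage velocity is v_i = q/n_i, so the layer transit time is t_i = b_i·n_i / q:
  layer 1 (karst limestone): t_1 = 9.31 × 0.13 / 0.1449 = 8.354 d
  layer 2 (fractured sandstone): t_2 = 3.97 × 0.06 / 0.1449 = 1.644 d
  layer 3 (weathered basalt): t_3 = 4.17 × 0.16 / 0.1449 = 4.605 d
Total t = Σ t_i = 14.60 days.

14.6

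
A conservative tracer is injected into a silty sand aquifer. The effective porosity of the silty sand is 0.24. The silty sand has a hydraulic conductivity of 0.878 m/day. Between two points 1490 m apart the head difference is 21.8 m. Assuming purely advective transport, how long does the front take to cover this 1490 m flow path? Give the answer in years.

Hydraulic gradient i = Δh / L = 21.8 / 1490 = 0.01463.
Darcy flux q = K · i = 0.8780 × 0.01463 = 0.01285 m/day.
Seepage velocity v = q / n_e = 0.01285 / 0.24 = 0.05352 m/day.
Travel time t = L / v = 1490 / 0.05352 = 27838 days = 76.22 years.

76.2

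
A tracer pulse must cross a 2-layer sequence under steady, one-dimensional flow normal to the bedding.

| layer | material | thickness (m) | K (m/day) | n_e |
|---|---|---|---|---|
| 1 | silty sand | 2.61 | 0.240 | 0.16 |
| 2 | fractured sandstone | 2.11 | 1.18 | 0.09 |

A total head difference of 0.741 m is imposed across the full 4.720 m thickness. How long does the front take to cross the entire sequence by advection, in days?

With flow normal to the layers, continuity requires the same specific discharge q through every layer.
Σ(b_i/K_i) = 2.61/0.240 + 2.11/1.18 = 12.66 d.
q = Δh / Σ(b_i/K_i) = 0.741 / 12.66 = 0.05852 m/day.
In each layer the seepage velocity is v_i = q/n_i, so the layer transit time is t_i = b_i·n_i / q:
  layer 1 (silty sand): t_1 = 2.61 × 0.16 / 0.05852 = 7.136 d
  layer 2 (fractured sandstone): t_2 = 2.11 × 0.09 / 0.05852 = 3.245 d
Total t = Σ t_i = 10.38 days.

10.4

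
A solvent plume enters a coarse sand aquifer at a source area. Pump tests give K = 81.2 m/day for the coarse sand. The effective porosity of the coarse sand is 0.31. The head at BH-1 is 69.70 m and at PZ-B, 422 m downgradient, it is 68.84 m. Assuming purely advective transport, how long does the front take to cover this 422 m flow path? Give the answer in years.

Hydraulic gradient i = (69.70 − 68.84) / 422 = 0.86 / 422 = 0.002038.
Darcy flux q = K · i = 81.20 × 0.002038 = 0.1655 m/day.
Seepage velocity v = q / n_e = 0.1655 / 0.31 = 0.5338 m/day.
Travel time t = L / v = 422 / 0.5338 = 790.6 days = 2.164 years.

2.16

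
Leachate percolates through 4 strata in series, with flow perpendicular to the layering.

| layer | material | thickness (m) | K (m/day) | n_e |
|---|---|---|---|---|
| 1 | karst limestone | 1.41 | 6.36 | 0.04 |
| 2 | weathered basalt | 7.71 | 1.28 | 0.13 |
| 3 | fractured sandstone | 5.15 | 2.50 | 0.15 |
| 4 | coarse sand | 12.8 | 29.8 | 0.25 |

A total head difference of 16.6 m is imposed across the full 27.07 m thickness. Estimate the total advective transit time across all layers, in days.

2.65

With flow normal to the layers, continuity requires the same specific discharge q through every layer.
Σ(b_i/K_i) = 1.41/6.36 + 7.71/1.28 + 5.15/2.50 + 12.8/29.8 = 8.735 d.
q = Δh / Σ(b_i/K_i) = 16.6 / 8.735 = 1.900 m/day.
In each layer the seepage velocity is v_i = q/n_i, so the layer transit time is t_i = b_i·n_i / q:
  layer 1 (karst limestone): t_1 = 1.41 × 0.04 / 1.900 = 0.02968 d
  layer 2 (weathered basalt): t_2 = 7.71 × 0.13 / 1.900 = 0.5274 d
  layer 3 (fractured sandstone): t_3 = 5.15 × 0.15 / 1.900 = 0.4065 d
  layer 4 (coarse sand): t_4 = 12.8 × 0.25 / 1.900 = 1.684 d
Total t = Σ t_i = 2.647 days.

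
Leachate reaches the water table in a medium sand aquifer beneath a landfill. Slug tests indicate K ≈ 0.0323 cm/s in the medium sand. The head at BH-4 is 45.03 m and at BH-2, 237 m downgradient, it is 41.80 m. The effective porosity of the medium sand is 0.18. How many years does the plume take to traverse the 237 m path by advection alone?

0.307

Convert K: 0.0323 cm/s × 864 = 27.91 m/day.
Hydraulic gradient i = (45.03 − 41.80) / 237 = 3.23 / 237 = 0.01363.
Darcy flux q = K · i = 27.91 × 0.01363 = 0.3803 m/day.
Seepage velocity v = q / n_e = 0.3803 / 0.18 = 2.113 m/day.
Travel time t = L / v = 237 / 2.113 = 112.2 days = 0.3071 years.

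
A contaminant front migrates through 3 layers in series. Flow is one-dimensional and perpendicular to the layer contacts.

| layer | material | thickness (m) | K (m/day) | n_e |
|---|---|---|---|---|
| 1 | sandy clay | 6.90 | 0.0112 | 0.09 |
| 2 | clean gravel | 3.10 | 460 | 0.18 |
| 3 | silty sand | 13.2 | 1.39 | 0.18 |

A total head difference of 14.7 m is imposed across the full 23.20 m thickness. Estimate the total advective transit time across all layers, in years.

0.414

With flow normal to the layers, continuity requires the same specific discharge q through every layer.
Σ(b_i/K_i) = 6.90/0.0112 + 3.10/460 + 13.2/1.39 = 625.6 d.
q = Δh / Σ(b_i/K_i) = 14.7 / 625.6 = 0.02350 m/day.
In each layer the seepage velocity is v_i = q/n_i, so the layer transit time is t_i = b_i·n_i / q:
  layer 1 (sandy clay): t_1 = 6.90 × 0.09 / 0.02350 = 26.43 d
  layer 2 (clean gravel): t_2 = 3.10 × 0.18 / 0.02350 = 23.75 d
  layer 3 (silty sand): t_3 = 13.2 × 0.18 / 0.02350 = 101.1 d
Total t = Σ t_i = 151.3 days = 0.4142 years.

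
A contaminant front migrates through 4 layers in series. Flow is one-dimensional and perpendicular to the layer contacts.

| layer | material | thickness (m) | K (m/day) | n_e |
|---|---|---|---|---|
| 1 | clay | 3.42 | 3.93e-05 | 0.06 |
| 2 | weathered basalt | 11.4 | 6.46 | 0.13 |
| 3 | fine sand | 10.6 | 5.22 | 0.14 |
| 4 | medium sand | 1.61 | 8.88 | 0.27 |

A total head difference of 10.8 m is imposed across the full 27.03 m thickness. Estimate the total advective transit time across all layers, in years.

With flow normal to the layers, continuity requires the same specific discharge q through every layer.
Σ(b_i/K_i) = 3.42/3.93e-05 + 11.4/6.46 + 10.6/5.22 + 1.61/8.88 = 87027 d.
q = Δh / Σ(b_i/K_i) = 10.8 / 87027 = 0.0001241 m/day.
In each layer the seepage velocity is v_i = q/n_i, so the layer transit time is t_i = b_i·n_i / q:
  layer 1 (clay): t_1 = 3.42 × 0.06 / 0.0001241 = 1654 d
  layer 2 (weathered basalt): t_2 = 11.4 × 0.13 / 0.0001241 = 11942 d
  layer 3 (fine sand): t_3 = 10.6 × 0.14 / 0.0001241 = 11958 d
  layer 4 (medium sand): t_4 = 1.61 × 0.27 / 0.0001241 = 3503 d
Total t = Σ t_i = 29057 days = 79.55 years.

79.6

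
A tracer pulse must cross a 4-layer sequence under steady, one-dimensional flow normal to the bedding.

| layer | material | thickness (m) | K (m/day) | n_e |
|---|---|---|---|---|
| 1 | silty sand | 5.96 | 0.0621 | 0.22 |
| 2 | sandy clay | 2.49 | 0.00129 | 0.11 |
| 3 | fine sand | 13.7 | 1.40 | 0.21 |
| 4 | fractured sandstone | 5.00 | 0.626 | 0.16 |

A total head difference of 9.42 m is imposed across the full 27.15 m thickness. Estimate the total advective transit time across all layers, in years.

With flow normal to the layers, continuity requires the same specific discharge q through every layer.
Σ(b_i/K_i) = 5.96/0.0621 + 2.49/0.00129 + 13.7/1.40 + 5.00/0.626 = 2044 d.
q = Δh / Σ(b_i/K_i) = 9.42 / 2044 = 0.004609 m/day.
In each layer the seepage velocity is v_i = q/n_i, so the layer transit time is t_i = b_i·n_i / q:
  layer 1 (silty sand): t_1 = 5.96 × 0.22 / 0.004609 = 284.5 d
  layer 2 (sandy clay): t_2 = 2.49 × 0.11 / 0.004609 = 59.43 d
  layer 3 (fine sand): t_3 = 13.7 × 0.21 / 0.004609 = 624.3 d
  layer 4 (fractured sandstone): t_4 = 5.00 × 0.16 / 0.004609 = 173.6 d
Total t = Σ t_i = 1142 days = 3.126 years.

3.13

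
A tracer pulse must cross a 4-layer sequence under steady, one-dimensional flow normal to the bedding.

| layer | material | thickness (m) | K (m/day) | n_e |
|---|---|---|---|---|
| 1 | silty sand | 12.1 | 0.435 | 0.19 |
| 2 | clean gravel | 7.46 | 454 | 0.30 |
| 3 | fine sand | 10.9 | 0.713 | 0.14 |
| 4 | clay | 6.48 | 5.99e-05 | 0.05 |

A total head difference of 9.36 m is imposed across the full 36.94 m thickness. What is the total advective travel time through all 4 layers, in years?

With flow normal to the layers, continuity requires the same specific discharge q through every layer.
Σ(b_i/K_i) = 12.1/0.435 + 7.46/454 + 10.9/0.713 + 6.48/5.99e-05 = 1.082e+05 d.
q = Δh / Σ(b_i/K_i) = 9.36 / 1.082e+05 = 8.649e-05 m/day.
In each layer the seepage velocity is v_i = q/n_i, so the layer transit time is t_i = b_i·n_i / q:
  layer 1 (silty sand): t_1 = 12.1 × 0.19 / 8.649e-05 = 26582 d
  layer 2 (clean gravel): t_2 = 7.46 × 0.30 / 8.649e-05 = 25876 d
  layer 3 (fine sand): t_3 = 10.9 × 0.14 / 8.649e-05 = 17644 d
  layer 4 (clay): t_4 = 6.48 × 0.05 / 8.649e-05 = 3746 d
Total t = Σ t_i = 73849 days = 202.2 years.

202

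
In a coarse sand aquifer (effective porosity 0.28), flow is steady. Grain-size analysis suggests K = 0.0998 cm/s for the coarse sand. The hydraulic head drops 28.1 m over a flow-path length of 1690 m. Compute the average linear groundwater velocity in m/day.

5.12

Convert K: 0.0998 cm/s × 864 = 86.23 m/day.
Hydraulic gradient i = Δh / L = 28.1 / 1690 = 0.01663.
Darcy flux q = K · i = 86.23 × 0.01663 = 1.434 m/day.
Seepage velocity v = q / n_e = 1.434 / 0.28 = 5.120 m/day.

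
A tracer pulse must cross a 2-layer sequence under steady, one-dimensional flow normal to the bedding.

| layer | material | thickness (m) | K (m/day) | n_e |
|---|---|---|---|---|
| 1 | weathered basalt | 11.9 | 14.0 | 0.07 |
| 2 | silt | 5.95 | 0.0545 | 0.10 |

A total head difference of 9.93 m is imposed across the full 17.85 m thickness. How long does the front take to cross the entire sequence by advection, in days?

With flow normal to the layers, continuity requires the same specific discharge q through every layer.
Σ(b_i/K_i) = 11.9/14.0 + 5.95/0.0545 = 110.0 d.
q = Δh / Σ(b_i/K_i) = 9.93 / 110.0 = 0.09025 m/day.
In each layer the seepage velocity is v_i = q/n_i, so the layer transit time is t_i = b_i·n_i / q:
  layer 1 (weathered basalt): t_1 = 11.9 × 0.07 / 0.09025 = 9.230 d
  layer 2 (silt): t_2 = 5.95 × 0.10 / 0.09025 = 6.593 d
Total t = Σ t_i = 15.82 days.

15.8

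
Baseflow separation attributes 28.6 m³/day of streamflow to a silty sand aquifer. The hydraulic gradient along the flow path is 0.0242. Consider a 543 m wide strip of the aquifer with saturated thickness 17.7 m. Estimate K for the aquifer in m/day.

Cross-sectional area A = 543 × 17.7 = 9611 m².
Hydraulic gradient i = 0.0242.
From Q = K·A·i, K = Q / (A·i) = 28.6 / (9611 × 0.02420) = 0.1230 m/day.

0.123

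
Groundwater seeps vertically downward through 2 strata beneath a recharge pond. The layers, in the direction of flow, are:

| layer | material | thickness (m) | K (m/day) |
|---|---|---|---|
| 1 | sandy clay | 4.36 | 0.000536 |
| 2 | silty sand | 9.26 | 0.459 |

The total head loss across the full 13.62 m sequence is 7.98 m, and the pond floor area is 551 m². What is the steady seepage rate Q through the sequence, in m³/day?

0.539

Flow is perpendicular to layering, so the layers act in series and the equivalent K is the thickness-weighted harmonic mean.
Total thickness L = 4.36 + 9.26 = 13.62 m.
Σ(b_i/K_i) = 4.36/0.000536 + 9.26/0.459 = 8155 d.
K_eq = L / Σ(b_i/K_i) = 13.62 / 8155 = 0.001670 m/day.
Q = K_eq · A · (Δh/L) = 0.001670 × 551 × (7.98/13.62) = 0.5392 m³/day.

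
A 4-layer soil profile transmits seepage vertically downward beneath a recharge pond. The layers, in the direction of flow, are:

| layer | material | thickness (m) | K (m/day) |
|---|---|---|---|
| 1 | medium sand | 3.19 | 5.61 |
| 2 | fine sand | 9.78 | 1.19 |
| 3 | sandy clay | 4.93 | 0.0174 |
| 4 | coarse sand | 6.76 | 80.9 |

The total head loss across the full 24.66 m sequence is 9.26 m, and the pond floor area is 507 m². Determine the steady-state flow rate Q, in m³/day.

Flow is perpendicular to layering, so the layers act in series and the equivalent K is the thickness-weighted harmonic mean.
Total thickness L = 3.19 + 9.78 + 4.93 + 6.76 = 24.66 m.
Σ(b_i/K_i) = 3.19/5.61 + 9.78/1.19 + 4.93/0.0174 + 6.76/80.9 = 292.2 d.
K_eq = L / Σ(b_i/K_i) = 24.66 / 292.2 = 0.08439 m/day.
Q = K_eq · A · (Δh/L) = 0.08439 × 507 × (9.26/24.66) = 16.07 m³/day.

16.1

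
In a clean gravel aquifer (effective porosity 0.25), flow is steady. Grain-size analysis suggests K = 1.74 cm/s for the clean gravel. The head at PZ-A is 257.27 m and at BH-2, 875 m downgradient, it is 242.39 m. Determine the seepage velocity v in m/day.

Convert K: 1.74 cm/s × 864 = 1503 m/day.
Hydraulic gradient i = (257.27 − 242.39) / 875 = 14.88 / 875 = 0.01701.
Darcy flux q = K · i = 1503 × 0.01701 = 25.57 m/day.
Seepage velocity v = q / n_e = 25.57 / 0.25 = 102.3 m/day.

102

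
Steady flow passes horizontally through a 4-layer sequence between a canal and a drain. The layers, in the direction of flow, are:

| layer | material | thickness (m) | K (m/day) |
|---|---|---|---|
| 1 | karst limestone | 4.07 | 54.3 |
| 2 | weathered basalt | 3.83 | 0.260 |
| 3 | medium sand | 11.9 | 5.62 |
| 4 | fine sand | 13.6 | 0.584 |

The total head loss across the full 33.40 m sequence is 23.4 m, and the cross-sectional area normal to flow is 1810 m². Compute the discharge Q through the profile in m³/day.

1050

Flow is perpendicular to layering, so the layers act in series and the equivalent K is the thickness-weighted harmonic mean.
Total thickness L = 4.07 + 3.83 + 11.9 + 13.6 = 33.40 m.
Σ(b_i/K_i) = 4.07/54.3 + 3.83/0.260 + 11.9/5.62 + 13.6/0.584 = 40.21 d.
K_eq = L / Σ(b_i/K_i) = 33.40 / 40.21 = 0.8306 m/day.
Q = K_eq · A · (Δh/L) = 0.8306 × 1810 × (23.4/33.40) = 1053 m³/day.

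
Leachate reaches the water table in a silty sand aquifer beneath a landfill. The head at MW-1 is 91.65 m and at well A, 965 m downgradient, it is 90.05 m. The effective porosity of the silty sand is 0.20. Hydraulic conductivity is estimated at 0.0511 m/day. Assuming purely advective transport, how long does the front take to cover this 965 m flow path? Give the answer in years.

Hydraulic gradient i = (91.65 − 90.05) / 965 = 1.6 / 965 = 0.001658.
Darcy flux q = K · i = 0.05110 × 0.001658 = 8.473e-05 m/day.
Seepage velocity v = q / n_e = 8.473e-05 / 0.20 = 0.0004236 m/day.
Travel time t = L / v = 965 / 0.0004236 = 2.278e+06 days = 6237 years.

6240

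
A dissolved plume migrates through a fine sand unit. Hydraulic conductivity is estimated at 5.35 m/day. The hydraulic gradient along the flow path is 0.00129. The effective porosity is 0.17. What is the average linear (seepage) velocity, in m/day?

Hydraulic gradient i = 0.00129.
Darcy flux q = K · i = 5.350 × 0.001290 = 0.006901 m/day.
Seepage velocity v = q / n_e = 0.006901 / 0.17 = 0.04060 m/day.

0.0406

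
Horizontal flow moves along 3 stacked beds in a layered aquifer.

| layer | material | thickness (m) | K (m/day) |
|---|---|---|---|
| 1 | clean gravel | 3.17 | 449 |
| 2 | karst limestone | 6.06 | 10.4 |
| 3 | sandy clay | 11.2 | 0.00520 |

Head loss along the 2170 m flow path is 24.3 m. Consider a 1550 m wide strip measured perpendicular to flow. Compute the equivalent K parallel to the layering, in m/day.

Flow is parallel to layering, so each bed carries its own Darcy discharge and the transmissivities add.
Σ(K_i·b_i) = 449×3.17 + 10.4×6.06 + 0.00520×11.2 = 1486 m²/day.
Total thickness b = 20.43 m, so K_eq = Σ(K_i·b_i)/b = 72.76 m/day.

72.8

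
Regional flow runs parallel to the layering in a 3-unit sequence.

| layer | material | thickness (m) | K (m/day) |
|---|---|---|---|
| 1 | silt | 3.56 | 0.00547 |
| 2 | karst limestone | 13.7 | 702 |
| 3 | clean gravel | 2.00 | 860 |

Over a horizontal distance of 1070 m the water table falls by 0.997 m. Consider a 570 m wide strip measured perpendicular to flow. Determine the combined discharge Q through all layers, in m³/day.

6020

Flow is parallel to layering, so each bed carries its own Darcy discharge and the transmissivities add.
Σ(K_i·b_i) = 0.00547×3.56 + 702×13.7 + 860×2.00 = 11337 m²/day.
Hydraulic gradient i = Δh / L = 0.997 / 1070 = 0.0009318.
Q = Σ(K_i·b_i) · W · i = 11337 × 570 × 0.0009318 = 6021 m³/day.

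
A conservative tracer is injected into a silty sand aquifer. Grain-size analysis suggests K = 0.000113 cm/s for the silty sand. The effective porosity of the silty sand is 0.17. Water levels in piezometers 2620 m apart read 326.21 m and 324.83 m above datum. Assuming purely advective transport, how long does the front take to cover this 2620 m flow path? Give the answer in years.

Convert K: 0.000113 cm/s × 864 = 0.09763 m/day.
Hydraulic gradient i = (326.21 − 324.83) / 2620 = 1.38 / 2620 = 0.0005267.
Darcy flux q = K · i = 0.09763 × 0.0005267 = 5.142e-05 m/day.
Seepage velocity v = q / n_e = 5.142e-05 / 0.17 = 0.0003025 m/day.
Travel time t = L / v = 2620 / 0.0003025 = 8.661e+06 days = 23713 years.

23700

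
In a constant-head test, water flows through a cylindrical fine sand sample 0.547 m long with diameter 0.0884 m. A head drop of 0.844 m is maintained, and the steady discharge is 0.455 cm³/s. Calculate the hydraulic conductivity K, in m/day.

Cross-sectional area A = π·(d/2)² = π × (0.0884/2)² = 0.006138 m².
Convert discharge: 0.455 cm³/s = 4.550e-07 m³/s.
Darcy's law rearranged: K = Q·L / (A·Δh) = 4.550e-07 × 0.547 / (0.006138 × 0.844) = 4.805e-05 m/s = 4.151 m/day.

4.15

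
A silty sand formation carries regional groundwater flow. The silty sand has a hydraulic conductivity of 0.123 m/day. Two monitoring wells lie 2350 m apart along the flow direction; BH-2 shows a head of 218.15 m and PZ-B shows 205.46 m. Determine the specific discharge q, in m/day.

0.000664

Hydraulic gradient i = (218.15 − 205.46) / 2350 = 12.69 / 2350 = 0.005400.
Specific discharge q = K · i = 0.1230 × 0.005400 = 0.0006642 m/day.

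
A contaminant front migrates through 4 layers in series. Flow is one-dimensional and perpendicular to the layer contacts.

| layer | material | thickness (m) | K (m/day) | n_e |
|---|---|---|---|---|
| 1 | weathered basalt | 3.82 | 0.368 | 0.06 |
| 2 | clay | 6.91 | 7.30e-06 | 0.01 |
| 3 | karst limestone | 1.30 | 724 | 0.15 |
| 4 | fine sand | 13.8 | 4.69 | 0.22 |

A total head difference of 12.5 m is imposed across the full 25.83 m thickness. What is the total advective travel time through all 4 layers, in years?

With flow normal to the layers, continuity requires the same specific discharge q through every layer.
Σ(b_i/K_i) = 3.82/0.368 + 6.91/7.30e-06 + 1.30/724 + 13.8/4.69 = 9.466e+05 d.
q = Δh / Σ(b_i/K_i) = 12.5 / 9.466e+05 = 1.321e-05 m/day.
In each layer the seepage velocity is v_i = q/n_i, so the layer transit time is t_i = b_i·n_i / q:
  layer 1 (weathered basalt): t_1 = 3.82 × 0.06 / 1.321e-05 = 17357 d
  layer 2 (clay): t_2 = 6.91 × 0.01 / 1.321e-05 = 5233 d
  layer 3 (karst limestone): t_3 = 1.30 × 0.15 / 1.321e-05 = 14767 d
  layer 4 (fine sand): t_4 = 13.8 × 0.22 / 1.321e-05 = 2.299e+05 d
Total t = Σ t_i = 2.673e+05 days = 731.7 years.

732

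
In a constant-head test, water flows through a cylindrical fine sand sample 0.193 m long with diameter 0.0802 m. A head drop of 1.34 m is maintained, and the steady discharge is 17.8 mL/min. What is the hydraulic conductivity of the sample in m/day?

0.731

Cross-sectional area A = π·(d/2)² = π × (0.0802/2)² = 0.005052 m².
Convert discharge: 17.8 mL/min = 2.967e-07 m³/s.
Darcy's law rearranged: K = Q·L / (A·Δh) = 2.967e-07 × 0.193 / (0.005052 × 1.34) = 8.458e-06 m/s = 0.7308 m/day.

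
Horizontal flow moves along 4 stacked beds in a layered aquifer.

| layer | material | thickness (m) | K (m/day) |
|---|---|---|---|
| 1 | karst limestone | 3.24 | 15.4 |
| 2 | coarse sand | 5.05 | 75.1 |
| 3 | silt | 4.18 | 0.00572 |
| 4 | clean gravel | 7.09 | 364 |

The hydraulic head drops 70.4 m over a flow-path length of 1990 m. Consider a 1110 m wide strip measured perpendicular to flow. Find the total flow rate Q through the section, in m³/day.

Flow is parallel to layering, so each bed carries its own Darcy discharge and the transmissivities add.
Σ(K_i·b_i) = 15.4×3.24 + 75.1×5.05 + 0.00572×4.18 + 364×7.09 = 3010 m²/day.
Hydraulic gradient i = Δh / L = 70.4 / 1990 = 0.03538.
Q = Σ(K_i·b_i) · W · i = 3010 × 1110 × 0.03538 = 1.182e+05 m³/day.

118000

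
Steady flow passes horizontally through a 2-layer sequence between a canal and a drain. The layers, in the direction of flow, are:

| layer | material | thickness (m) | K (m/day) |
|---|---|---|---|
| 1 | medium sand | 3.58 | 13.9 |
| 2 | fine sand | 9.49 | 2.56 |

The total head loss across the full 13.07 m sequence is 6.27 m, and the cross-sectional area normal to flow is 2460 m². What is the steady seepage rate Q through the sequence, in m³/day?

Flow is perpendicular to layering, so the layers act in series and the equivalent K is the thickness-weighted harmonic mean.
Total thickness L = 3.58 + 9.49 = 13.07 m.
Σ(b_i/K_i) = 3.58/13.9 + 9.49/2.56 = 3.965 d.
K_eq = L / Σ(b_i/K_i) = 13.07 / 3.965 = 3.297 m/day.
Q = K_eq · A · (Δh/L) = 3.297 × 2460 × (6.27/13.07) = 3890 m³/day.

3890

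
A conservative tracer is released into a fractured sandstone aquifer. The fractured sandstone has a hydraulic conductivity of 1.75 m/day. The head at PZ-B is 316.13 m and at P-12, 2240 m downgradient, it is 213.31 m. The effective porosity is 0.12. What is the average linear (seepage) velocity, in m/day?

Hydraulic gradient i = (316.13 − 213.31) / 2240 = 102.82 / 2240 = 0.04590.
Darcy flux q = K · i = 1.750 × 0.04590 = 0.08033 m/day.
Seepage velocity v = q / n_e = 0.08033 / 0.12 = 0.6694 m/day.

0.669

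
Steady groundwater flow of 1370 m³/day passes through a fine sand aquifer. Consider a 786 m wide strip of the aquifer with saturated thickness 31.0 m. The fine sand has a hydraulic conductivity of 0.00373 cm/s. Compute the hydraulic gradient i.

0.0174

Convert K: 0.00373 cm/s × 864 = 3.223 m/day.
Cross-sectional area A = 786 × 31.0 = 24366 m².
From Q = K·A·i, i = Q / (K·A) = 1370 / (3.223 × 24366) = 0.01745.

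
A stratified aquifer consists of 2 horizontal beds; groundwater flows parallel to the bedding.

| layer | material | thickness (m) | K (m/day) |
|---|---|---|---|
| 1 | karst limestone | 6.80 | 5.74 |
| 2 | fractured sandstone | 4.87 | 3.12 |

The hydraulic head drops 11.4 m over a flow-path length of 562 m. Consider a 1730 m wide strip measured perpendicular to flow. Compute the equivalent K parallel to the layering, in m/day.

Flow is parallel to layering, so each bed carries its own Darcy discharge and the transmissivities add.
Σ(K_i·b_i) = 5.74×6.80 + 3.12×4.87 = 54.23 m²/day.
Total thickness b = 11.67 m, so K_eq = Σ(K_i·b_i)/b = 4.647 m/day.

4.65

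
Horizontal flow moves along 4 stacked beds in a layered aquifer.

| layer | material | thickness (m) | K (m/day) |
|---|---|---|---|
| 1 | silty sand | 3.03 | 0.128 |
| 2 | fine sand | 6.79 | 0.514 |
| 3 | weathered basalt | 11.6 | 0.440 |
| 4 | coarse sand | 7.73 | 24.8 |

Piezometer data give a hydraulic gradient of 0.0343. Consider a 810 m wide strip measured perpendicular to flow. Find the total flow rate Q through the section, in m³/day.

5580

Flow is parallel to layering, so each bed carries its own Darcy discharge and the transmissivities add.
Σ(K_i·b_i) = 0.128×3.03 + 0.514×6.79 + 0.440×11.6 + 24.8×7.73 = 200.7 m²/day.
Hydraulic gradient i = 0.0343.
Q = Σ(K_i·b_i) · W · i = 200.7 × 810 × 0.03430 = 5576 m³/day.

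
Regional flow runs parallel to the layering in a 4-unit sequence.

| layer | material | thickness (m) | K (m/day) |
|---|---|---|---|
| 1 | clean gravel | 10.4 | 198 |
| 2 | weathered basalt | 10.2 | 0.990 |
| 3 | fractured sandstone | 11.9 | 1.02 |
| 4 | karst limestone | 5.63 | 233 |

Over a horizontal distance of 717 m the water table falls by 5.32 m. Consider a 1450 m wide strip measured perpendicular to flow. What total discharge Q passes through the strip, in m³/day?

Flow is parallel to layering, so each bed carries its own Darcy discharge and the transmissivities add.
Σ(K_i·b_i) = 198×10.4 + 0.990×10.2 + 1.02×11.9 + 233×5.63 = 3393 m²/day.
Hydraulic gradient i = Δh / L = 5.32 / 717 = 0.007420.
Q = Σ(K_i·b_i) · W · i = 3393 × 1450 × 0.007420 = 36507 m³/day.

36500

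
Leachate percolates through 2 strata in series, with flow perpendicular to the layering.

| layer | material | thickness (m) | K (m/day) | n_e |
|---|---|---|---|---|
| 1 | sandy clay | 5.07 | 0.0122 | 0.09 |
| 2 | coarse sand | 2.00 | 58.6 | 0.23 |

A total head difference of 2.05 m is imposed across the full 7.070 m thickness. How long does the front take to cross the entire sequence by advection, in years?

With flow normal to the layers, continuity requires the same specific discharge q through every layer.
Σ(b_i/K_i) = 5.07/0.0122 + 2.00/58.6 = 415.6 d.
q = Δh / Σ(b_i/K_i) = 2.05 / 415.6 = 0.004933 m/day.
In each layer the seepage velocity is v_i = q/n_i, so the layer transit time is t_i = b_i·n_i / q:
  layer 1 (sandy clay): t_1 = 5.07 × 0.09 / 0.004933 = 92.51 d
  layer 2 (coarse sand): t_2 = 2.00 × 0.23 / 0.004933 = 93.26 d
Total t = Σ t_i = 185.8 days = 0.5086 years.

0.509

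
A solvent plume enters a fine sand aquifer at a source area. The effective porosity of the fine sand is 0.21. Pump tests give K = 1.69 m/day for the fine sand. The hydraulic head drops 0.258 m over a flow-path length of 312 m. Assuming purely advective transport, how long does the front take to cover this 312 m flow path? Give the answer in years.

Hydraulic gradient i = Δh / L = 0.258 / 312 = 0.0008269.
Darcy flux q = K · i = 1.690 × 0.0008269 = 0.001398 m/day.
Seepage velocity v = q / n_e = 0.001398 / 0.21 = 0.006655 m/day.
Travel time t = L / v = 312 / 0.006655 = 46884 days = 128.4 years.

128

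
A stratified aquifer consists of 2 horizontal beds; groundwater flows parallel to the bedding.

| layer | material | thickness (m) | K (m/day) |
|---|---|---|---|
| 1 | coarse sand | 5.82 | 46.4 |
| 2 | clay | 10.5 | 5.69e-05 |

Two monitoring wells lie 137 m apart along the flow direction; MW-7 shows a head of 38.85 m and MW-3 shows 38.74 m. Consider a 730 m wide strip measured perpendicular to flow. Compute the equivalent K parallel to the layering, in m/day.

Flow is parallel to layering, so each bed carries its own Darcy discharge and the transmissivities add.
Σ(K_i·b_i) = 46.4×5.82 + 5.69e-05×10.5 = 270.0 m²/day.
Total thickness b = 16.32 m, so K_eq = Σ(K_i·b_i)/b = 16.55 m/day.

16.5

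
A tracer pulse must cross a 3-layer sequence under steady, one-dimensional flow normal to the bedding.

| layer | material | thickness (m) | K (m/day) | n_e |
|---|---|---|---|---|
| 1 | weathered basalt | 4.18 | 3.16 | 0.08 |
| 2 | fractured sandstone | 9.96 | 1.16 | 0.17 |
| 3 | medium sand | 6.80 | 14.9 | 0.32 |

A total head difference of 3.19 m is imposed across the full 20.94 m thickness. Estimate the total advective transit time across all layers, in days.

13.7

With flow normal to the layers, continuity requires the same specific discharge q through every layer.
Σ(b_i/K_i) = 4.18/3.16 + 9.96/1.16 + 6.80/14.9 = 10.37 d.
q = Δh / Σ(b_i/K_i) = 3.19 / 10.37 = 0.3078 m/day.
In each layer the seepage velocity is v_i = q/n_i, so the layer transit time is t_i = b_i·n_i / q:
  layer 1 (weathered basalt): t_1 = 4.18 × 0.08 / 0.3078 = 1.087 d
  layer 2 (fractured sandstone): t_2 = 9.96 × 0.17 / 0.3078 = 5.502 d
  layer 3 (medium sand): t_3 = 6.80 × 0.32 / 0.3078 = 7.071 d
Total t = Σ t_i = 13.66 days.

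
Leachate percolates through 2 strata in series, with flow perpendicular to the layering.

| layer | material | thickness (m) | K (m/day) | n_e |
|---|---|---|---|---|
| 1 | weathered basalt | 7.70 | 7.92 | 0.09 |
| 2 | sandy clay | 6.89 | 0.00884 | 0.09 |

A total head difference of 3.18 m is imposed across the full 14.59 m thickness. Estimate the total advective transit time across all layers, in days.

322

With flow normal to the layers, continuity requires the same specific discharge q through every layer.
Σ(b_i/K_i) = 7.70/7.92 + 6.89/0.00884 = 780.4 d.
q = Δh / Σ(b_i/K_i) = 3.18 / 780.4 = 0.004075 m/day.
In each layer the seepage velocity is v_i = q/n_i, so the layer transit time is t_i = b_i·n_i / q:
  layer 1 (weathered basalt): t_1 = 7.70 × 0.09 / 0.004075 = 170.1 d
  layer 2 (sandy clay): t_2 = 6.89 × 0.09 / 0.004075 = 152.2 d
Total t = Σ t_i = 322.2 days.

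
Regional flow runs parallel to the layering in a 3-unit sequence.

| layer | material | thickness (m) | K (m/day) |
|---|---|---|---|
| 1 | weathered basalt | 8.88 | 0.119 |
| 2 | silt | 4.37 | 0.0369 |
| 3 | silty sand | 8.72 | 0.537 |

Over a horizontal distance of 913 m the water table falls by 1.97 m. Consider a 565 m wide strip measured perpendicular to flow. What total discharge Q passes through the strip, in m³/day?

7.19

Flow is parallel to layering, so each bed carries its own Darcy discharge and the transmissivities add.
Σ(K_i·b_i) = 0.119×8.88 + 0.0369×4.37 + 0.537×8.72 = 5.901 m²/day.
Hydraulic gradient i = Δh / L = 1.97 / 913 = 0.002158.
Q = Σ(K_i·b_i) · W · i = 5.901 × 565 × 0.002158 = 7.194 m³/day.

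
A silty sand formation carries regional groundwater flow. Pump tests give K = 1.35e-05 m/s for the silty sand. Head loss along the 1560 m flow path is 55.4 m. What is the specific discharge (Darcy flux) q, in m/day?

0.0414

Convert K: 1.35e-05 m/s × 86400 = 1.166 m/day.
Hydraulic gradient i = Δh / L = 55.4 / 1560 = 0.03551.
Specific discharge q = K · i = 1.166 × 0.03551 = 0.04142 m/day.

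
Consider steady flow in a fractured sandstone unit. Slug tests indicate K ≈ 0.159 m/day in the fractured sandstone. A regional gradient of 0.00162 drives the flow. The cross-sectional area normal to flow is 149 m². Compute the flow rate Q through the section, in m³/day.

0.0384

Hydraulic gradient i = 0.00162.
Darcy's law: Q = K · A · i = 0.1590 × 149.0 × 0.001620 = 0.03838 m³/day.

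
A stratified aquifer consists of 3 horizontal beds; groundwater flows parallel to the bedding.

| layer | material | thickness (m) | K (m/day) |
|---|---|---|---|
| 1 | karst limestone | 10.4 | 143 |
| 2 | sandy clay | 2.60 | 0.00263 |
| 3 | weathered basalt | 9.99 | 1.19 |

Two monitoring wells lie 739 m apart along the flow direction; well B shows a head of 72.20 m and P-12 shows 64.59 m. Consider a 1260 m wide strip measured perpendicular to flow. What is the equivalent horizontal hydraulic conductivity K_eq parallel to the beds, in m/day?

65.2

Flow is parallel to layering, so each bed carries its own Darcy discharge and the transmissivities add.
Σ(K_i·b_i) = 143×10.4 + 0.00263×2.60 + 1.19×9.99 = 1499 m²/day.
Total thickness b = 22.99 m, so K_eq = Σ(K_i·b_i)/b = 65.21 m/day.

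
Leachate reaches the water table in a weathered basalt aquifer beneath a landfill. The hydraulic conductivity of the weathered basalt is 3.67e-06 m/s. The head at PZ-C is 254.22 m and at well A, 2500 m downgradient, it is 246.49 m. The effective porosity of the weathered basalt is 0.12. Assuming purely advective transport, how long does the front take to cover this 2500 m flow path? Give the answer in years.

Convert K: 3.67e-06 m/s × 86400 = 0.3171 m/day.
Hydraulic gradient i = (254.22 − 246.49) / 2500 = 7.73 / 2500 = 0.003092.
Darcy flux q = K · i = 0.3171 × 0.003092 = 0.0009804 m/day.
Seepage velocity v = q / n_e = 0.0009804 / 0.12 = 0.008170 m/day.
Travel time t = L / v = 2500 / 0.008170 = 3.060e+05 days = 837.7 years.

838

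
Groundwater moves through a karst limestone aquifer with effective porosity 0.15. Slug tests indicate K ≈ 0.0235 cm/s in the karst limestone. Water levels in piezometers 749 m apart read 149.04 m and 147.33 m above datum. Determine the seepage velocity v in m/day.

0.309

Convert K: 0.0235 cm/s × 864 = 20.30 m/day.
Hydraulic gradient i = (149.04 − 147.33) / 749 = 1.71 / 749 = 0.002283.
Darcy flux q = K · i = 20.30 × 0.002283 = 0.04635 m/day.
Seepage velocity v = q / n_e = 0.04635 / 0.15 = 0.3090 m/day.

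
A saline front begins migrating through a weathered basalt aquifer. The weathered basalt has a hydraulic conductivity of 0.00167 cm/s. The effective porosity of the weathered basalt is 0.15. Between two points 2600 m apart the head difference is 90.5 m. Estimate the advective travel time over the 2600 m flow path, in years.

21.3

Convert K: 0.00167 cm/s × 864 = 1.443 m/day.
Hydraulic gradient i = Δh / L = 90.5 / 2600 = 0.03481.
Darcy flux q = K · i = 1.443 × 0.03481 = 0.05022 m/day.
Seepage velocity v = q / n_e = 0.05022 / 0.15 = 0.3348 m/day.
Travel time t = L / v = 2600 / 0.3348 = 7765 days = 21.26 years.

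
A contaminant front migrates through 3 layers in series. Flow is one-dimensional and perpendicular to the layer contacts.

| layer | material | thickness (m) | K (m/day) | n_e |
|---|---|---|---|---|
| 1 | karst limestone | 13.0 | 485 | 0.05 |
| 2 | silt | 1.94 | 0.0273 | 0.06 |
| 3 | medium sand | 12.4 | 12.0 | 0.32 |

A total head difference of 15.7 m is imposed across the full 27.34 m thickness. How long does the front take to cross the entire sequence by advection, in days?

21.7

With flow normal to the layers, continuity requires the same specific discharge q through every layer.
Σ(b_i/K_i) = 13.0/485 + 1.94/0.0273 + 12.4/12.0 = 72.12 d.
q = Δh / Σ(b_i/K_i) = 15.7 / 72.12 = 0.2177 m/day.
In each layer the seepage velocity is v_i = q/n_i, so the layer transit time is t_i = b_i·n_i / q:
  layer 1 (karst limestone): t_1 = 13.0 × 0.05 / 0.2177 = 2.986 d
  layer 2 (silt): t_2 = 1.94 × 0.06 / 0.2177 = 0.5347 d
  layer 3 (medium sand): t_3 = 12.4 × 0.32 / 0.2177 = 18.23 d
Total t = Σ t_i = 21.75 days.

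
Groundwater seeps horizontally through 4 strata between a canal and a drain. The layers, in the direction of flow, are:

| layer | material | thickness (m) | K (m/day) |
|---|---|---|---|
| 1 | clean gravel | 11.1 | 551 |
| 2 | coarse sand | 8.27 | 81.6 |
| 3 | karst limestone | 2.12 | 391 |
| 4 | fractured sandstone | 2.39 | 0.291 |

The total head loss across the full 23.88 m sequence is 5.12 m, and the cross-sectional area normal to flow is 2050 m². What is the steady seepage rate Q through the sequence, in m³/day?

1260

Flow is perpendicular to layering, so the layers act in series and the equivalent K is the thickness-weighted harmonic mean.
Total thickness L = 11.1 + 8.27 + 2.12 + 2.39 = 23.88 m.
Σ(b_i/K_i) = 11.1/551 + 8.27/81.6 + 2.12/391 + 2.39/0.291 = 8.340 d.
K_eq = L / Σ(b_i/K_i) = 23.88 / 8.340 = 2.863 m/day.
Q = K_eq · A · (Δh/L) = 2.863 × 2050 × (5.12/23.88) = 1259 m³/day.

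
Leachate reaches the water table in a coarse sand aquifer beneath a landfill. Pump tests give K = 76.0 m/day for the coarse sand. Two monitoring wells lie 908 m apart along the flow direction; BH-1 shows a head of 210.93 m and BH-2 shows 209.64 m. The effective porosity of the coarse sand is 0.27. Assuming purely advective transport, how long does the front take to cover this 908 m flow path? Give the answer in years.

6.22

Hydraulic gradient i = (210.93 − 209.64) / 908 = 1.29 / 908 = 0.001421.
Darcy flux q = K · i = 76.00 × 0.001421 = 0.1080 m/day.
Seepage velocity v = q / n_e = 0.1080 / 0.27 = 0.3999 m/day.
Travel time t = L / v = 908 / 0.3999 = 2271 days = 6.216 years.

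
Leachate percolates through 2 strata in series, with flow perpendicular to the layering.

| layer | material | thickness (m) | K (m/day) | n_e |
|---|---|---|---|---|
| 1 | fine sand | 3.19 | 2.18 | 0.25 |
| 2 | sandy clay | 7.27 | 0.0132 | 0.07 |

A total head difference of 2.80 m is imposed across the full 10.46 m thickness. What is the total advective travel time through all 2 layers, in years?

0.705

With flow normal to the layers, continuity requires the same specific discharge q through every layer.
Σ(b_i/K_i) = 3.19/2.18 + 7.27/0.0132 = 552.2 d.
q = Δh / Σ(b_i/K_i) = 2.80 / 552.2 = 0.005070 m/day.
In each layer the seepage velocity is v_i = q/n_i, so the layer transit time is t_i = b_i·n_i / q:
  layer 1 (fine sand): t_1 = 3.19 × 0.25 / 0.005070 = 157.3 d
  layer 2 (sandy clay): t_2 = 7.27 × 0.07 / 0.005070 = 100.4 d
Total t = Σ t_i = 257.7 days = 0.7054 years.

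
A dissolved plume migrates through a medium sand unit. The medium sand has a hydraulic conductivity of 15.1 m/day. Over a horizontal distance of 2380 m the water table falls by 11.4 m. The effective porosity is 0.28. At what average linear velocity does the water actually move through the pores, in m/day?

0.258

Hydraulic gradient i = Δh / L = 11.4 / 2380 = 0.004790.
Darcy flux q = K · i = 15.10 × 0.004790 = 0.07233 m/day.
Seepage velocity v = q / n_e = 0.07233 / 0.28 = 0.2583 m/day.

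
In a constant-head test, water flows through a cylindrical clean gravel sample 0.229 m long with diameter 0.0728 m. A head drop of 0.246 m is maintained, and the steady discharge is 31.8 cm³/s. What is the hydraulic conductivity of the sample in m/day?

Cross-sectional area A = π·(d/2)² = π × (0.0728/2)² = 0.004162 m².
Convert discharge: 31.8 cm³/s = 3.180e-05 m³/s.
Darcy's law rearranged: K = Q·L / (A·Δh) = 3.180e-05 × 0.229 / (0.004162 × 0.246) = 0.007112 m/s = 614.5 m/day.

614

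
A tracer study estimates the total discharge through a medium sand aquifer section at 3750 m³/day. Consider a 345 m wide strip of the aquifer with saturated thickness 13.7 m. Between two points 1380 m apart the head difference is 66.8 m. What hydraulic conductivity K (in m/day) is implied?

16.4

Cross-sectional area A = 345 × 13.7 = 4726 m².
Hydraulic gradient i = Δh / L = 66.8 / 1380 = 0.04841.
From Q = K·A·i, K = Q / (A·i) = 3750 / (4726 × 0.04841) = 16.39 m/day.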